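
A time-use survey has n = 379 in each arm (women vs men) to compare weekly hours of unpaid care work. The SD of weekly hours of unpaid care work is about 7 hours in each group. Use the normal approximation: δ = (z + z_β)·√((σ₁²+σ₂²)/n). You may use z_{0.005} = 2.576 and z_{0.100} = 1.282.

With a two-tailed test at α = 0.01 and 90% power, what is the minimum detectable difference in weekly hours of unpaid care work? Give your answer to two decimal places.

δ = (z_{α/2} + z_β) · √((σ₁²+σ₂²)/n)
  = (2.576 + 1.282) · √(98/379)
  = 3.858 · √0.25858
  = 3.858 · 0.5085
  = 1.9618

Minimum detectable difference ≈ 1.96 hours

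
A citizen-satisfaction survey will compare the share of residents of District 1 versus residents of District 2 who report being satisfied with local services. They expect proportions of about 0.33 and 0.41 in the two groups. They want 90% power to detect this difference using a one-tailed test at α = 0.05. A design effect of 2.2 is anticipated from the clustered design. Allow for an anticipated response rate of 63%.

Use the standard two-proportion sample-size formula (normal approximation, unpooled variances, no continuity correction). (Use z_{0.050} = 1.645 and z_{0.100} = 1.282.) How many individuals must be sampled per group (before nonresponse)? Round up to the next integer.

n = (z_α + z_β)² · [p₁(1−p₁) + p₂(1−p₂)] / (p₁ − p₂)²
  = (1.645 + 1.282)² · (0.33·0.67 + 0.41·0.59) / (-0.08)²
  = (2.927)² · (0.2211 + 0.2419) / 0.0064
  = 8.5673 · 0.4630 / 0.0064
  = 619.79
Design effect: 2.2 × 619.79 = 1363.54.
Adjust for 63% response: 1363.54 / 0.63 = 2164.36.
Round up → n = 2165 per group.

n = 2165 per group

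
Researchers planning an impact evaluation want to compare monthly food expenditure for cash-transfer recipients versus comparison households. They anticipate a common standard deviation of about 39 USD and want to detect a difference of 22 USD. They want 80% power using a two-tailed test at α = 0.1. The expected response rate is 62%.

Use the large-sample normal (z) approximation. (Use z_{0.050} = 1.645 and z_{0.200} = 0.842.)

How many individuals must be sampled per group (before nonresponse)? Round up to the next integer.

n = 63 per group

n = (z_{α/2} + z_β)² · (σ₁² + σ₂²) / δ²
  = (1.645 + 0.842)² · (2·39² = 3042) / 22²
  = 6.1852 · 3042 / 484
  = 38.87
Adjust for 62% response: 38.87 / 0.62 = 62.70.
Round up → n = 63 per group.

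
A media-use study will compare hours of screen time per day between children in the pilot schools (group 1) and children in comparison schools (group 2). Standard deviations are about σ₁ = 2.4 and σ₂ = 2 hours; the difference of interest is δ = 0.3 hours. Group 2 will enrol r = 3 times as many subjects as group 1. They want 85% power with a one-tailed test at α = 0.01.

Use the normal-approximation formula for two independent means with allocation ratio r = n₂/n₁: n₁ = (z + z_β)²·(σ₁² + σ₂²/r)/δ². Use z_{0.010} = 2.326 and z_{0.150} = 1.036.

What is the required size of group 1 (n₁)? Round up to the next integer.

n₁ = 891

n₁ = (z_α + z_β)² · (σ₁² + σ₂²/r) / δ²
   = (2.326 + 1.036)² · (2.4² + 2²/3) / 0.3²
   = 11.3030 · (5.76 + 1.3333) / 0.09
   = 11.3030 · 7.0933 / 0.09
   = 890.85
Round up → n₁ = 891; n₂ = r·n₁ = 3 × 891 = 2673.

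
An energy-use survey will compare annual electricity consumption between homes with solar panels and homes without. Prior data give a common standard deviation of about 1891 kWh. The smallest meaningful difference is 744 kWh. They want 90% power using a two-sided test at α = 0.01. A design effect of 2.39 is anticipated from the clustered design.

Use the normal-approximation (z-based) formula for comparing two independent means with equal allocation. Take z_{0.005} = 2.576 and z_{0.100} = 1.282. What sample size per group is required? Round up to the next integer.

n = (z_{α/2} + z_β)² · (σ₁² + σ₂²) / δ²
  = (2.576 + 1.282)² · (2·1891² = 7151762) / 744²
  = 14.8842 · 7151762 / 553536
  = 192.31
Design effect: 2.39 × 192.31 = 459.61.
Round up → n = 460 per group.

n = 460 per group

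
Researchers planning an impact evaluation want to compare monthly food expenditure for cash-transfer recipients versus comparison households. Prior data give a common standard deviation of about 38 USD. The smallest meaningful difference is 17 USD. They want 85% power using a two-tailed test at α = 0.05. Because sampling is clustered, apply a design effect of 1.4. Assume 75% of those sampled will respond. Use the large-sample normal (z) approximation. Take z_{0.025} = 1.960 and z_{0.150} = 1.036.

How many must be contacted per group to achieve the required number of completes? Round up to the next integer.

n = 168 per group

n = (z_{α/2} + z_β)² · (σ₁² + σ₂²) / δ²
  = (1.960 + 1.036)² · (2·38² = 2888) / 17²
  = 8.9760 · 2888 / 289
  = 89.70
Design effect: 1.4 × 89.70 = 125.58.
Adjust for 75% response: 125.58 / 0.75 = 167.44.
Round up → n = 168 per group.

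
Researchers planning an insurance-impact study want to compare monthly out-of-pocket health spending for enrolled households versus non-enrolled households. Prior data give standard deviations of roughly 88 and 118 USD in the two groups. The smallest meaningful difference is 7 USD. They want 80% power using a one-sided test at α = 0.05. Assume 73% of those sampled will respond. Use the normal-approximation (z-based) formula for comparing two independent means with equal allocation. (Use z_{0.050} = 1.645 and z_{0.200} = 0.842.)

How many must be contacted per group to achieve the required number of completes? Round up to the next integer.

n = 3747 per group

n = (z_α + z_β)² · (σ₁² + σ₂²) / δ²
  = (1.645 + 0.842)² · (88² + 118² = 21668) / 7²
  = 6.1852 · 21668 / 49
  = 2735.11
Adjust for 73% response: 2735.11 / 0.73 = 3746.72.
Round up → n = 3747 per group.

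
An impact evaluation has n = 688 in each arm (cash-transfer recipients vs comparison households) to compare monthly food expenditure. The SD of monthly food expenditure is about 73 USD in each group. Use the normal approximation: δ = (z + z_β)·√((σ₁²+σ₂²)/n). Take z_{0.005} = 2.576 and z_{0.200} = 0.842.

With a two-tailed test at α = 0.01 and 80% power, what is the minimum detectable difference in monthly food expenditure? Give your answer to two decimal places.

δ = (z_{α/2} + z_β) · √((σ₁²+σ₂²)/n)
  = (2.576 + 0.842) · √(10658/688)
  = 3.418 · √15.4913
  = 3.418 · 3.9359
  = 13.4529

Minimum detectable difference ≈ 13.45 USD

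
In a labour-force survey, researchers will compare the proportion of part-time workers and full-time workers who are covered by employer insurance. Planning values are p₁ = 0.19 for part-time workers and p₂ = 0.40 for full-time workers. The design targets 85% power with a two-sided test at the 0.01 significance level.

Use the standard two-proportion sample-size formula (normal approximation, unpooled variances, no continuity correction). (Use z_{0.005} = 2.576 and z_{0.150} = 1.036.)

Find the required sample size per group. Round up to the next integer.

n = 117 per group

n = (z_{α/2} + z_β)² · [p₁(1−p₁) + p₂(1−p₂)] / (p₁ − p₂)²
  = (2.576 + 1.036)² · (0.19·0.81 + 0.40·0.60) / (-0.21)²
  = (3.612)² · (0.1539 + 0.2400) / 0.0441
  = 13.0465 · 0.3939 / 0.0441
  = 116.53
Round up → n = 117 per group.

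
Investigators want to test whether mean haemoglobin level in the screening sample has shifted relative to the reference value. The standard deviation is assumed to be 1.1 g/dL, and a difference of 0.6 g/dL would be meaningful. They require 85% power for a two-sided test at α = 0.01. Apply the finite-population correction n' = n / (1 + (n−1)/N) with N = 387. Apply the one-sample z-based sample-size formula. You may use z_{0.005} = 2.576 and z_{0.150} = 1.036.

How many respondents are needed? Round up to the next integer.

n = 40

n = (z_{α/2} + z_β)² · σ² / δ²
  = (2.576 + 1.036)² · 1.1² / 0.6²
  = 13.0465 · 1.21 / 0.36
  = 43.85
Finite-population correction (N = 387): 43.85 / (1 + (43.85 − 1)/387) = 39.48.
Round up → n = 40.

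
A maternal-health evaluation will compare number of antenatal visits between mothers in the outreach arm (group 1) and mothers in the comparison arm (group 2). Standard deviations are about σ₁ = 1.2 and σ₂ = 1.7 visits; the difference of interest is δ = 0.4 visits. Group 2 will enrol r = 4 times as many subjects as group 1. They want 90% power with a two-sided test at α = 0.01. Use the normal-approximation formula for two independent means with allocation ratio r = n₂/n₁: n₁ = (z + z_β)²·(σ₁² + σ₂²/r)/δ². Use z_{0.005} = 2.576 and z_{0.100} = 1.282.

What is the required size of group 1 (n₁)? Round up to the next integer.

n₁ = (z_{α/2} + z_β)² · (σ₁² + σ₂²/r) / δ²
   = (2.576 + 1.282)² · (1.2² + 1.7²/4) / 0.4²
   = 14.8842 · (1.44 + 0.7225) / 0.16
   = 14.8842 · 2.1625 / 0.16
   = 201.17
Round up → n₁ = 202; n₂ = r·n₁ = 4 × 202 = 808.

n₁ = 202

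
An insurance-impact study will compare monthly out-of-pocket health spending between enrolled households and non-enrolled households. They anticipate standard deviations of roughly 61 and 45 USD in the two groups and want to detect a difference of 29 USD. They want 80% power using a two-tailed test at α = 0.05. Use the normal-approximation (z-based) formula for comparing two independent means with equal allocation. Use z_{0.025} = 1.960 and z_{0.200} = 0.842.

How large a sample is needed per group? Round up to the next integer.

n = 54 per group

n = (z_{α/2} + z_β)² · (σ₁² + σ₂²) / δ²
  = (1.960 + 0.842)² · (61² + 45² = 5746) / 29²
  = 7.8512 · 5746 / 841
  = 53.64
Round up → n = 54 per group.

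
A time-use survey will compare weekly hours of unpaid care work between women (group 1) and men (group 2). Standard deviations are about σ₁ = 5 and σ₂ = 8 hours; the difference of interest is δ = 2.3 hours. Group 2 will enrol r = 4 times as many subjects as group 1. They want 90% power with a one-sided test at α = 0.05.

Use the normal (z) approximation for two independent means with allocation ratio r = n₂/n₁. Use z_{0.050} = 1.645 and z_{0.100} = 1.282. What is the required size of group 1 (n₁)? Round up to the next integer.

n₁ = (z_α + z_β)² · (σ₁² + σ₂²/r) / δ²
   = (1.645 + 1.282)² · (5² + 8²/4) / 2.3²
   = 8.5673 · (25 + 16) / 5.29
   = 8.5673 · 41 / 5.29
   = 66.40
Round up → n₁ = 67; n₂ = r·n₁ = 4 × 67 = 268.

n₁ = 67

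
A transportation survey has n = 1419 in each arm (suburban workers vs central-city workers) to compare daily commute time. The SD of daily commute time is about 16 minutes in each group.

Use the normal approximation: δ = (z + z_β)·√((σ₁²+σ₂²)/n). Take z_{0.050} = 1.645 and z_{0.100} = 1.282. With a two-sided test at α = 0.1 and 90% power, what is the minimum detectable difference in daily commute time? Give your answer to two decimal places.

Minimum detectable difference ≈ 1.76 minutes

δ = (z_{α/2} + z_β) · √((σ₁²+σ₂²)/n)
  = (1.645 + 1.282) · √(512/1419)
  = 2.927 · √0.36082
  = 2.927 · 0.6007
  = 1.7582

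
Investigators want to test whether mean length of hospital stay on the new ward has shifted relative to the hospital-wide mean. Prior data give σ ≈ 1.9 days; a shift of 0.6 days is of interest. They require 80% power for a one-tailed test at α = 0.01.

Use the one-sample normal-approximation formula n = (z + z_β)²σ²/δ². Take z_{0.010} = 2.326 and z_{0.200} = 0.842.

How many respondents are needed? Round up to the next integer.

n = 101

n = (z_α + z_β)² · σ² / δ²
  = (2.326 + 0.842)² · 1.9² / 0.6²
  = 10.0362 · 3.61 / 0.36
  = 100.64
Round up → n = 101.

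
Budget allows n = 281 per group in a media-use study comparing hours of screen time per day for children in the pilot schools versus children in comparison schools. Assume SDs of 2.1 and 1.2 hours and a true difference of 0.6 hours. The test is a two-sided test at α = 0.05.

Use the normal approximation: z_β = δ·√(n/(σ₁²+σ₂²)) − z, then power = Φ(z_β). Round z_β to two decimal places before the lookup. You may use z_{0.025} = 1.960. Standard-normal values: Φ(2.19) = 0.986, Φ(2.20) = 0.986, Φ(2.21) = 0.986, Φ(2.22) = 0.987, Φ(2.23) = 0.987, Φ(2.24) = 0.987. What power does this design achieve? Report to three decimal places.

Power ≈ 0.986

z_β = δ·√(n/(σ₁²+σ₂²)) − z_{α/2}
    = 0.6 · √(281/5.85) − 1.960
    = 0.6 · 6.93067 − 1.960
    = 4.1584 − 1.960 = 2.1984 → 2.20
Power = Φ(2.20) = 0.986.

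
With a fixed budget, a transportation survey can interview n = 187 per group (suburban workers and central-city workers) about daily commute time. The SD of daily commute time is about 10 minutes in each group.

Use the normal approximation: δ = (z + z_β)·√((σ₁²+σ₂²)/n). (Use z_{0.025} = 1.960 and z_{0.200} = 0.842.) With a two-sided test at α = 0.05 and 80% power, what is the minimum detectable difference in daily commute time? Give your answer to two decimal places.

Minimum detectable difference ≈ 2.90 minutes

δ = (z_{α/2} + z_β) · √((σ₁²+σ₂²)/n)
  = (1.960 + 0.842) · √(200/187)
  = 2.802 · √1.0695
  = 2.802 · 1.0342
  = 2.8978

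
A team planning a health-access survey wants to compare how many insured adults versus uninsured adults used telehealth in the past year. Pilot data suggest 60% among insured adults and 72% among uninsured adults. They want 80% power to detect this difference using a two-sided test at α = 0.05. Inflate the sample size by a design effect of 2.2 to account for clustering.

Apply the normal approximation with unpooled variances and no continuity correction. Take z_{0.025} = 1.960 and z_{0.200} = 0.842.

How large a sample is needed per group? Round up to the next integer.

n = 530 per group

n = (z_{α/2} + z_β)² · [p₁(1−p₁) + p₂(1−p₂)] / (p₁ − p₂)²
  = (1.960 + 0.842)² · (0.60·0.40 + 0.72·0.28) / (-0.12)²
  = (2.802)² · (0.2400 + 0.2016) / 0.0144
  = 7.8512 · 0.4416 / 0.0144
  = 240.77
Design effect: 2.2 × 240.77 = 529.69.
Round up → n = 530 per group.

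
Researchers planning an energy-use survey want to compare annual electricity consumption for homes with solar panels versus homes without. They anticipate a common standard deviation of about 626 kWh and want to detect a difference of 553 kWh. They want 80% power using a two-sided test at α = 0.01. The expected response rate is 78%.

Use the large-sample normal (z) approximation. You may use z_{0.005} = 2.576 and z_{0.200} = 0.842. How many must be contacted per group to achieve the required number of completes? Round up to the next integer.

n = (z_{α/2} + z_β)² · (σ₁² + σ₂²) / δ²
  = (2.576 + 0.842)² · (2·626² = 783752) / 553²
  = 11.6827 · 783752 / 305809
  = 29.94
Adjust for 78% response: 29.94 / 0.78 = 38.39.
Round up → n = 39 per group.

n = 39 per group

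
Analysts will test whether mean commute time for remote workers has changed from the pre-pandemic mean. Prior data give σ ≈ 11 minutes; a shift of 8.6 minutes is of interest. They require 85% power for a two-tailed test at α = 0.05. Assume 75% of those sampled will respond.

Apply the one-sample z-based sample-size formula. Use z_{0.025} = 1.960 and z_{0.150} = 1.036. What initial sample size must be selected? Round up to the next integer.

n = 20

n = (z_{α/2} + z_β)² · σ² / δ²
  = (1.960 + 1.036)² · 11² / 8.6²
  = 8.9760 · 121 / 73.96
  = 14.68
Adjust for 75% response: 14.68 / 0.75 = 19.58.
Round up → n = 20.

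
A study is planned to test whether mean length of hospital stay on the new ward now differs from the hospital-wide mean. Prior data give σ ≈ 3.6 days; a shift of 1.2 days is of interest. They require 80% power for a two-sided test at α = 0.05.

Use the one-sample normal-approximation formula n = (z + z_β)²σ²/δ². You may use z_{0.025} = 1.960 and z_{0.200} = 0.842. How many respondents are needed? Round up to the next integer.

n = (z_{α/2} + z_β)² · σ² / δ²
  = (1.960 + 0.842)² · 3.6² / 1.2²
  = 7.8512 · 12.96 / 1.44
  = 70.66
Round up → n = 71.

n = 71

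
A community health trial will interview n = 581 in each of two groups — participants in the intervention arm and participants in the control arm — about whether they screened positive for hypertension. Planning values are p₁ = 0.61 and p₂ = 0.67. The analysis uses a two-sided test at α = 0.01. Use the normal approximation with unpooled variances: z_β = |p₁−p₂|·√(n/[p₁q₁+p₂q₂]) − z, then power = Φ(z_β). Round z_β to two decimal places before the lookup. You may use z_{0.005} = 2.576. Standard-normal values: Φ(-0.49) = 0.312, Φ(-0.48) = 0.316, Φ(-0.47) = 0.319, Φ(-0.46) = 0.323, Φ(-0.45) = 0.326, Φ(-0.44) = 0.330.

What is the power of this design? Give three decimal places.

Power ≈ 0.330

z_β = |p₁−p₂|·√(n/[p₁q₁+p₂q₂]) − z_{α/2}
    = 0.06 · √(581/0.4590) − 2.576
    = 0.06 · 35.5780 − 2.576
    = 2.1347 − 2.576 = -0.4413 → -0.44
Power = Φ(-0.44) = 0.330.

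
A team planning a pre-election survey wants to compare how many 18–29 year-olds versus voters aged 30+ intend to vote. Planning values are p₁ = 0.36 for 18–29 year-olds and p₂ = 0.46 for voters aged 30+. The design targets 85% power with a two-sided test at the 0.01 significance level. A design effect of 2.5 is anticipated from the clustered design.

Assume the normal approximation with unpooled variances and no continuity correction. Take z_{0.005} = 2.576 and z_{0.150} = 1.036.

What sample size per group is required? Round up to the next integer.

n = 1562 per group

n = (z_{α/2} + z_β)² · [p₁(1−p₁) + p₂(1−p₂)] / (p₁ − p₂)²
  = (2.576 + 1.036)² · (0.36·0.64 + 0.46·0.54) / (-0.10)²
  = (3.612)² · (0.2304 + 0.2484) / 0.0100
  = 13.0465 · 0.4788 / 0.0100
  = 624.67
Design effect: 2.5 × 624.67 = 1561.67.
Round up → n = 1562 per group.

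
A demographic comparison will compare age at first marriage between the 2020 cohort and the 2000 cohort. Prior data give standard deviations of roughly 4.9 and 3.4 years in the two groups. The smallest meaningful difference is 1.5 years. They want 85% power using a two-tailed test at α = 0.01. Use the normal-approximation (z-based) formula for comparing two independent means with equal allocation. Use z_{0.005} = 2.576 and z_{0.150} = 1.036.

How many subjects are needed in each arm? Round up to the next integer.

n = 207 per group

n = (z_{α/2} + z_β)² · (σ₁² + σ₂²) / δ²
  = (2.576 + 1.036)² · (4.9² + 3.4² = 35.57) / 1.5²
  = 13.0465 · 35.57 / 2.25
  = 206.25
Round up → n = 207 per group.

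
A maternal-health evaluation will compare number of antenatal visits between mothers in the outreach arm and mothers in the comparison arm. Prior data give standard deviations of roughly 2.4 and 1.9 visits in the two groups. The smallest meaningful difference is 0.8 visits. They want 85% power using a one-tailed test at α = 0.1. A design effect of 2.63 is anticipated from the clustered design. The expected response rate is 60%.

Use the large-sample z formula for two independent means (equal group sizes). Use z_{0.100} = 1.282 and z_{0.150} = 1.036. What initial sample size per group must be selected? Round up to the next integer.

n = (z_α + z_β)² · (σ₁² + σ₂²) / δ²
  = (1.282 + 1.036)² · (2.4² + 1.9² = 9.37) / 0.8²
  = 5.3731 · 9.37 / 0.64
  = 78.67
Design effect: 2.63 × 78.67 = 206.89.
Adjust for 60% response: 206.89 / 0.60 = 344.82.
Round up → n = 345 per group.

n = 345 per group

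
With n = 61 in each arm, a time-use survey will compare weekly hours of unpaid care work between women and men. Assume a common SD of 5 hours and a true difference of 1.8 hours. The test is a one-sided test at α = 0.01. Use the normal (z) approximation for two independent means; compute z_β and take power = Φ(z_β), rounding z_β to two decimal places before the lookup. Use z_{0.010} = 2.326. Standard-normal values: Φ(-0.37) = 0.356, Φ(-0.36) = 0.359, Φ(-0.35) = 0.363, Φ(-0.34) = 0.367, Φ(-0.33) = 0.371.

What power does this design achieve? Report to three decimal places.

Power ≈ 0.367

z_β = δ·√(n/(σ₁²+σ₂²)) − z_α
    = 1.8 · √(61/50) − 2.326
    = 1.8 · 1.10454 − 2.326
    = 1.9882 − 2.326 = -0.3378 → -0.34
Power = Φ(-0.34) = 0.367.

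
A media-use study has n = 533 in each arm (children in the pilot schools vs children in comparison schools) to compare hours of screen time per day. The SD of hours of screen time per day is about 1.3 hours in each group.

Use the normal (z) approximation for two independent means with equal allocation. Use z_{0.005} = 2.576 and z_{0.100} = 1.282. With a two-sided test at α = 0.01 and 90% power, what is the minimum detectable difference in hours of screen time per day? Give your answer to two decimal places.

δ = (z_{α/2} + z_β) · √((σ₁²+σ₂²)/n)
  = (2.576 + 1.282) · √(3.38/533)
  = 3.858 · √0.00634
  = 3.858 · 0.0796
  = 0.3072

Minimum detectable difference ≈ 0.31 hours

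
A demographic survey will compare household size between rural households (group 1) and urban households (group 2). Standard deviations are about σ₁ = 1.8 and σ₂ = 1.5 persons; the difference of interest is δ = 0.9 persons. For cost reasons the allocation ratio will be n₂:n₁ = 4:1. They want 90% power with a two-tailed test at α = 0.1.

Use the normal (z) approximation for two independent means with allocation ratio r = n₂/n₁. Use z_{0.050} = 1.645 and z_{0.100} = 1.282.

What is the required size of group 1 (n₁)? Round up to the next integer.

n₁ = 41

n₁ = (z_{α/2} + z_β)² · (σ₁² + σ₂²/r) / δ²
   = (1.645 + 1.282)² · (1.8² + 1.5²/4) / 0.9²
   = 8.5673 · (3.24 + 0.5625) / 0.81
   = 8.5673 · 3.8025 / 0.81
   = 40.22
Round up → n₁ = 41; n₂ = r·n₁ = 4 × 41 = 164.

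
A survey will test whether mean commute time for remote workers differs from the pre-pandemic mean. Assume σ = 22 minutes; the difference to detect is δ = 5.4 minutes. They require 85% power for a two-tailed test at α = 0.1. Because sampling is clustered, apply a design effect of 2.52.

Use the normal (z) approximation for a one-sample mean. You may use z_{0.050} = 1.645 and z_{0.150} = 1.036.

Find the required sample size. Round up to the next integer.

n = 301

n = (z_{α/2} + z_β)² · σ² / δ²
  = (1.645 + 1.036)² · 22² / 5.4²
  = 7.1878 · 484 / 29.16
  = 119.30
Design effect: 2.52 × 119.30 = 300.64.
Round up → n = 301.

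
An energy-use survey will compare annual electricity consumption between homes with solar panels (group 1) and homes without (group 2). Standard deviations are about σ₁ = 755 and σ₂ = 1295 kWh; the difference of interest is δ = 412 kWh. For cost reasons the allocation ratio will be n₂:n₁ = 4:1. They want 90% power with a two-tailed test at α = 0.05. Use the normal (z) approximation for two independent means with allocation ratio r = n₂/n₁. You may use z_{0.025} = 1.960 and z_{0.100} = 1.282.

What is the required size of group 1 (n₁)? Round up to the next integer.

n₁ = 62

n₁ = (z_{α/2} + z_β)² · (σ₁² + σ₂²/r) / δ²
   = (1.960 + 1.282)² · (755² + 1295²/4) / 412²
   = 10.5106 · (570025 + 419256.2) / 169744
   = 10.5106 · 989281.2 / 169744
   = 61.26
Round up → n₁ = 62; n₂ = r·n₁ = 4 × 62 = 248.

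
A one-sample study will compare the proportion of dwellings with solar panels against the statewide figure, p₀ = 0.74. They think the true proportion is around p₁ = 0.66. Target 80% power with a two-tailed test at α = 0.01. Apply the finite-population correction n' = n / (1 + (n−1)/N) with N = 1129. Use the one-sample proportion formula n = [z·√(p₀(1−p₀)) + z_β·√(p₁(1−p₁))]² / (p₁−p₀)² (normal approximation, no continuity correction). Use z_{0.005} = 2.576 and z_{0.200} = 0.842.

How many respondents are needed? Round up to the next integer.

n = 277

n = [z_{α/2}·√(p₀q₀) + z_β·√(p₁q₁)]² / (p₁ − p₀)²
  = [2.576·√(0.74·0.26) + 0.842·√(0.66·0.34)]² / (-0.08)²
  = [2.576·0.4386 + 0.842·0.4737]² / 0.0064
  = [1.5288]² / 0.0064
  = 365.18
Finite-population correction (N = 1129): 365.18 / (1 + (365.18 − 1)/1129) = 276.12.
Round up → n = 277.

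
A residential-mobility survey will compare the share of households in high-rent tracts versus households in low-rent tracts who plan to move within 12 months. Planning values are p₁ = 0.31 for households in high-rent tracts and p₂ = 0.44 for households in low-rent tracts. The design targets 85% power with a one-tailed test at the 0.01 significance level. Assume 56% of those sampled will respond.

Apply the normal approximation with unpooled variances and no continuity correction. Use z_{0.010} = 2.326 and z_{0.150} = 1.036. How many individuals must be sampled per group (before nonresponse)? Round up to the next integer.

n = 550 per group

n = (z_α + z_β)² · [p₁(1−p₁) + p₂(1−p₂)] / (p₁ − p₂)²
  = (2.326 + 1.036)² · (0.31·0.69 + 0.44·0.56) / (-0.13)²
  = (3.362)² · (0.2139 + 0.2464) / 0.0169
  = 11.3030 · 0.4603 / 0.0169
  = 307.86
Adjust for 56% response: 307.86 / 0.56 = 549.75.
Round up → n = 550 per group.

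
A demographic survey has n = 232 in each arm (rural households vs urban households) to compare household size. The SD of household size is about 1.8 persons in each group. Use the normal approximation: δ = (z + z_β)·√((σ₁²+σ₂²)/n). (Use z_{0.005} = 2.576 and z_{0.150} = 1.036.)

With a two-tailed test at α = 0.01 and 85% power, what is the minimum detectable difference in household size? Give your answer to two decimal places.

δ = (z_{α/2} + z_β) · √((σ₁²+σ₂²)/n)
  = (2.576 + 1.036) · √(6.48/232)
  = 3.612 · √0.02793
  = 3.612 · 0.1671
  = 0.6037

Minimum detectable difference ≈ 0.60 persons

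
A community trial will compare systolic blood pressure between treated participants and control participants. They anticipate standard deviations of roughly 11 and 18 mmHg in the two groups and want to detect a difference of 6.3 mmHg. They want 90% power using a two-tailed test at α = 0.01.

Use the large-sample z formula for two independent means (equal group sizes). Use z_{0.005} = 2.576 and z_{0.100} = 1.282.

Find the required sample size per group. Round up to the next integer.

n = 167 per group

n = (z_{α/2} + z_β)² · (σ₁² + σ₂²) / δ²
  = (2.576 + 1.282)² · (11² + 18² = 445) / 6.3²
  = 14.8842 · 445 / 39.69
  = 166.88
Round up → n = 167 per group.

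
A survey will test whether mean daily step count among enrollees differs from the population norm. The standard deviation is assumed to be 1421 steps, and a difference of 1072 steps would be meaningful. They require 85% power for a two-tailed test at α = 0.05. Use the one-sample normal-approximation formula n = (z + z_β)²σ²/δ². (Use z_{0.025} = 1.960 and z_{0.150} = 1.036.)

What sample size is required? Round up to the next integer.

n = 16

n = (z_{α/2} + z_β)² · σ² / δ²
  = (1.960 + 1.036)² · 1421² / 1072²
  = 8.9760 · 2019241 / 1149184
  = 15.77
Round up → n = 16.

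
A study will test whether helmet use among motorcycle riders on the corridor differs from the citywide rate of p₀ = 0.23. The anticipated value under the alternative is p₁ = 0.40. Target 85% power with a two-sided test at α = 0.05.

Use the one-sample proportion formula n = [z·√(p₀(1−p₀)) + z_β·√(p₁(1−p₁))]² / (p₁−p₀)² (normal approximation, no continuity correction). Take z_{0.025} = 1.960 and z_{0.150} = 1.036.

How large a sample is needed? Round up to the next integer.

n = [z_{α/2}·√(p₀q₀) + z_β·√(p₁q₁)]² / (p₁ − p₀)²
  = [1.960·√(0.23·0.77) + 1.036·√(0.40·0.60)]² / (0.17)²
  = [1.960·0.4208 + 1.036·0.4899]² / 0.0289
  = [1.3324]² / 0.0289
  = 61.43
Round up → n = 62.

n = 62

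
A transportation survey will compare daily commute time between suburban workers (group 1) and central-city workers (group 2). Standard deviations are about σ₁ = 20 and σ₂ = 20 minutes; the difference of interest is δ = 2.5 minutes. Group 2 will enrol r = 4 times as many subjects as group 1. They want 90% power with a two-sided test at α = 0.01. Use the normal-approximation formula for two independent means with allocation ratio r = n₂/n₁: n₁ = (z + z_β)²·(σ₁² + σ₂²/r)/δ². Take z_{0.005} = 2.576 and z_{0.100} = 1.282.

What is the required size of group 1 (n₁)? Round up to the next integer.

n₁ = (z_{α/2} + z_β)² · (σ₁² + σ₂²/r) / δ²
   = (2.576 + 1.282)² · (20² + 20²/4) / 2.5²
   = 14.8842 · (400 + 100) / 6.25
   = 14.8842 · 500 / 6.25
   = 1190.73
Round up → n₁ = 1191; n₂ = r·n₁ = 4 × 1191 = 4764.

n₁ = 1191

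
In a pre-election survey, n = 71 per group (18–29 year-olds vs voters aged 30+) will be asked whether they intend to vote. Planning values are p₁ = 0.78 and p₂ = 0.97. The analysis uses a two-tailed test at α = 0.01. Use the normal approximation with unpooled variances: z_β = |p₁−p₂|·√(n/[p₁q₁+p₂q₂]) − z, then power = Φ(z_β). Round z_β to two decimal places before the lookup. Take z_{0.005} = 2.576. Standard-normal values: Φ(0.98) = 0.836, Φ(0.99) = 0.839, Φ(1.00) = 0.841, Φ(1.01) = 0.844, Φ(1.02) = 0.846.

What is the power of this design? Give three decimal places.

Power ≈ 0.841

z_β = |p₁−p₂|·√(n/[p₁q₁+p₂q₂]) − z_{α/2}
    = 0.19 · √(71/0.2007) − 2.576
    = 0.19 · 18.8086 − 2.576
    = 3.5736 − 2.576 = 0.9976 → 1.00
Power = Φ(1.00) = 0.841.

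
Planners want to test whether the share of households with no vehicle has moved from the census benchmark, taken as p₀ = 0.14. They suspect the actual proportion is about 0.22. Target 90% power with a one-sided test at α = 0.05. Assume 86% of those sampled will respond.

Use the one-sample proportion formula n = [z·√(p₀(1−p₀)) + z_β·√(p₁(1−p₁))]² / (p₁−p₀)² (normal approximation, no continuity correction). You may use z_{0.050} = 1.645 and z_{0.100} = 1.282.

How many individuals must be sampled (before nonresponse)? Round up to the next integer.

n = [z_α·√(p₀q₀) + z_β·√(p₁q₁)]² / (p₁ − p₀)²
  = [1.645·√(0.14·0.86) + 1.282·√(0.22·0.78)]² / (0.08)²
  = [1.645·0.3470 + 1.282·0.4142]² / 0.0064
  = [1.1019]² / 0.0064
  = 189.70
Adjust for 86% response: 189.70 / 0.86 = 220.58.
Round up → n = 221.

n = 221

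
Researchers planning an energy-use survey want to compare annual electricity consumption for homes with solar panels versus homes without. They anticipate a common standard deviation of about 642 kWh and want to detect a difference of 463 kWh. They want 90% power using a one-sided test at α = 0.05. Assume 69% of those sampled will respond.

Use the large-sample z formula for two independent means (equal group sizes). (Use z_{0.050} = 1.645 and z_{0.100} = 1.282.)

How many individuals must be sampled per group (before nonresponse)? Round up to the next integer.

n = 48 per group

n = (z_α + z_β)² · (σ₁² + σ₂²) / δ²
  = (1.645 + 1.282)² · (2·642² = 824328) / 463²
  = 8.5673 · 824328 / 214369
  = 32.94
Adjust for 69% response: 32.94 / 0.69 = 47.75.
Round up → n = 48 per group.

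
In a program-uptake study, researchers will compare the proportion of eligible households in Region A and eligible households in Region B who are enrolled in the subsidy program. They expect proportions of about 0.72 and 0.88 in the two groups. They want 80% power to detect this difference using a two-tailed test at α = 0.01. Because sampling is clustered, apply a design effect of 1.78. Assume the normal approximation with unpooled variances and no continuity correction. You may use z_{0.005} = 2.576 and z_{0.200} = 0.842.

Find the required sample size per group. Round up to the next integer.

n = 250 per group

n = (z_{α/2} + z_β)² · [p₁(1−p₁) + p₂(1−p₂)] / (p₁ − p₂)²
  = (2.576 + 0.842)² · (0.72·0.28 + 0.88·0.12) / (-0.16)²
  = (3.418)² · (0.2016 + 0.1056) / 0.0256
  = 11.6827 · 0.3072 / 0.0256
  = 140.19
Design effect: 1.78 × 140.19 = 249.54.
Round up → n = 250 per group.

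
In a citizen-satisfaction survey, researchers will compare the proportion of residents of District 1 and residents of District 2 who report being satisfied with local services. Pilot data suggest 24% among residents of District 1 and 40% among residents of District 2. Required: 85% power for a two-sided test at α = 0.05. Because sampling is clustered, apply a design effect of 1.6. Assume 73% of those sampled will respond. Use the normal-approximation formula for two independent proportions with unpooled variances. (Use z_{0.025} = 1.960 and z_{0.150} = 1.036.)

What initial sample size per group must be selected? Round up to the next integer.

n = 325 per group

n = (z_{α/2} + z_β)² · [p₁(1−p₁) + p₂(1−p₂)] / (p₁ − p₂)²
  = (1.960 + 1.036)² · (0.24·0.76 + 0.40·0.60) / (-0.16)²
  = (2.996)² · (0.1824 + 0.2400) / 0.0256
  = 8.9760 · 0.4224 / 0.0256
  = 148.10
Design effect: 1.6 × 148.10 = 236.97.
Adjust for 73% response: 236.97 / 0.73 = 324.61.
Round up → n = 325 per group.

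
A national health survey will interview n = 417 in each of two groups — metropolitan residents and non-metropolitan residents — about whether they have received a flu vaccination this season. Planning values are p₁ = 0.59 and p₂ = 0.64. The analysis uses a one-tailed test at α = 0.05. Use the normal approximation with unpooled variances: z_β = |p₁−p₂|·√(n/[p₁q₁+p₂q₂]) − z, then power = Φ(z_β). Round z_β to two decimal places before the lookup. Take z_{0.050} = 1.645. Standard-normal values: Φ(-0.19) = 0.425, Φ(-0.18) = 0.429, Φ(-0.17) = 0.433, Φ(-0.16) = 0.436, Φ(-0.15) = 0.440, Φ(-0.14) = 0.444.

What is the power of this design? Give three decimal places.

Power ≈ 0.436

z_β = |p₁−p₂|·√(n/[p₁q₁+p₂q₂]) − z_α
    = 0.05 · √(417/0.4723) − 1.645
    = 0.05 · 29.7139 − 1.645
    = 1.4857 − 1.645 = -0.1593 → -0.16
Power = Φ(-0.16) = 0.436.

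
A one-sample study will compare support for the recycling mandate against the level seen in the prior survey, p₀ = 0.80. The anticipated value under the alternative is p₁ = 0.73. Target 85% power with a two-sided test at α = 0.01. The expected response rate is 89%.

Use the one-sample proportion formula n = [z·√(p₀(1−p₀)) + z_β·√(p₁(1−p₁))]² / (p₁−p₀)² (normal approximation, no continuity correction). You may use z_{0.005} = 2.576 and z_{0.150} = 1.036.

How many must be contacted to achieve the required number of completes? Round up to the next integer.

n = [z_{α/2}·√(p₀q₀) + z_β·√(p₁q₁)]² / (p₁ − p₀)²
  = [2.576·√(0.80·0.20) + 1.036·√(0.73·0.27)]² / (-0.07)²
  = [2.576·0.4000 + 1.036·0.4440]² / 0.0049
  = [1.4903]² / 0.0049
  = 453.29
Adjust for 89% response: 453.29 / 0.89 = 509.31.
Round up → n = 510.

n = 510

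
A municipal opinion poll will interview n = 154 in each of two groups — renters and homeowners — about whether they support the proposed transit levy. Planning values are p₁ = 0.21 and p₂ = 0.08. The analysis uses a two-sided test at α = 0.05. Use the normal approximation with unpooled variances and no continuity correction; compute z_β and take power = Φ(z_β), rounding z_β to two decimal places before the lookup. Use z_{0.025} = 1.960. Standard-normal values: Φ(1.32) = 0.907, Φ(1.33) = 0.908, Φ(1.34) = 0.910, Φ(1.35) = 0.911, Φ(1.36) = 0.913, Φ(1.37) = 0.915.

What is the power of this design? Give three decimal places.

z_β = |p₁−p₂|·√(n/[p₁q₁+p₂q₂]) − z_{α/2}
    = 0.13 · √(154/0.2395) − 1.960
    = 0.13 · 25.3576 − 1.960
    = 3.2965 − 1.960 = 1.3365 → 1.34
Power = Φ(1.34) = 0.910.

Power ≈ 0.910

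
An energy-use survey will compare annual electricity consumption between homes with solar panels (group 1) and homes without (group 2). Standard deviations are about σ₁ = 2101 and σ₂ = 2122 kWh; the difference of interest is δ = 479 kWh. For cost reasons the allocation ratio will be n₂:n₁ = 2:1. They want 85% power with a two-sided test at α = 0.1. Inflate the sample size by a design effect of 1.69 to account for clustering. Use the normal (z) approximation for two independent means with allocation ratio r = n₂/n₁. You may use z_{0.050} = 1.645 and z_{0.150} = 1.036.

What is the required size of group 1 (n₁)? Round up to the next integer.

n₁ = (z_{α/2} + z_β)² · (σ₁² + σ₂²/r) / δ²
   = (1.645 + 1.036)² · (2101² + 2122²/2) / 479²
   = 7.1878 · (4414201 + 2251442) / 229441
   = 7.1878 · 6665643 / 229441
   = 208.82
Design effect: 1.69 × 208.82 = 352.90.
Round up → n₁ = 353; n₂ = r·n₁ = 2 × 353 = 706.

n₁ = 353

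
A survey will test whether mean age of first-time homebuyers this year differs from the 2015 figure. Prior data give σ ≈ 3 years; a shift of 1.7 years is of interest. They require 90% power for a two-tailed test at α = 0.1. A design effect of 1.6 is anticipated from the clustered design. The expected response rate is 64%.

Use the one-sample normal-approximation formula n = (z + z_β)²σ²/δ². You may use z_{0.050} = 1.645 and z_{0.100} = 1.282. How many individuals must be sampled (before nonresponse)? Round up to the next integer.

n = (z_{α/2} + z_β)² · σ² / δ²
  = (1.645 + 1.282)² · 3² / 1.7²
  = 8.5673 · 9 / 2.89
  = 26.68
Design effect: 1.6 × 26.68 = 42.69.
Adjust for 64% response: 42.69 / 0.64 = 66.70.
Round up → n = 67.

n = 67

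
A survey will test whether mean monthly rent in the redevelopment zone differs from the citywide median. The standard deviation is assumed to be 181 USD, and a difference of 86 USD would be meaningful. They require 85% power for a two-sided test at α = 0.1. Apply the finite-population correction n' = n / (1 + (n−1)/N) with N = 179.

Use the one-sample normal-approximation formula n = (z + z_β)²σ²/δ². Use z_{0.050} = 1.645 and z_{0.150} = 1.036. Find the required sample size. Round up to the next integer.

n = (z_{α/2} + z_β)² · σ² / δ²
  = (1.645 + 1.036)² · 181² / 86²
  = 7.1878 · 32761 / 7396
  = 31.84
Finite-population correction (N = 179): 31.84 / (1 + (31.84 − 1)/179) = 27.16.
Round up → n = 28.

n = 28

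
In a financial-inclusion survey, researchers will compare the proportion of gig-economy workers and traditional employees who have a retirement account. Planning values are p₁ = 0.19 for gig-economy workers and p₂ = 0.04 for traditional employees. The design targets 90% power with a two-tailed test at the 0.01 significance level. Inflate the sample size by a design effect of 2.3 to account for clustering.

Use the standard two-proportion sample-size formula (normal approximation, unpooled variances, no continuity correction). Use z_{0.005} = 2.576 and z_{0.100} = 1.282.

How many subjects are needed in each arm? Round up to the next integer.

n = (z_{α/2} + z_β)² · [p₁(1−p₁) + p₂(1−p₂)] / (p₁ − p₂)²
  = (2.576 + 1.282)² · (0.19·0.81 + 0.04·0.96) / (0.15)²
  = (3.858)² · (0.1539 + 0.0384) / 0.0225
  = 14.8842 · 0.1923 / 0.0225
  = 127.21
Design effect: 2.3 × 127.21 = 292.58.
Round up → n = 293 per group.

n = 293 per group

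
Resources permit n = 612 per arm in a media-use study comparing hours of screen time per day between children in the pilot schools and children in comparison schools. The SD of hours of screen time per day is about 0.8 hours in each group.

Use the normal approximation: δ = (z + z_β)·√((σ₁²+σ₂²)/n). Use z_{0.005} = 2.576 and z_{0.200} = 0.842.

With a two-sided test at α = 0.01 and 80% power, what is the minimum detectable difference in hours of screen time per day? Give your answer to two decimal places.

δ = (z_{α/2} + z_β) · √((σ₁²+σ₂²)/n)
  = (2.576 + 0.842) · √(1.28/612)
  = 3.418 · √0.00209
  = 3.418 · 0.0457
  = 0.1563

Minimum detectable difference ≈ 0.16 hours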